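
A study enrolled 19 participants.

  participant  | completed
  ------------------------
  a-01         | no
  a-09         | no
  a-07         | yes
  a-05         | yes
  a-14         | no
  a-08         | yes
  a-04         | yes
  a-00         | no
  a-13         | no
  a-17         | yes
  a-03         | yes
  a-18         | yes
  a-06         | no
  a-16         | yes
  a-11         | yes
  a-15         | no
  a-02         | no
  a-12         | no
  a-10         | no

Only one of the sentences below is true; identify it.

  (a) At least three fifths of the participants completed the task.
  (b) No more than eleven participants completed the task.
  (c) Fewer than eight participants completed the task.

(b)

|A| = 19, |A ∩ B| = 9, |A ∖ B| = 10.
(a) requires |A ∩ B| / |A| ≥ 3/5: false.
(b) requires |A ∩ B| ≤ 11: true.
(c) requires |A ∩ B| < 8: false.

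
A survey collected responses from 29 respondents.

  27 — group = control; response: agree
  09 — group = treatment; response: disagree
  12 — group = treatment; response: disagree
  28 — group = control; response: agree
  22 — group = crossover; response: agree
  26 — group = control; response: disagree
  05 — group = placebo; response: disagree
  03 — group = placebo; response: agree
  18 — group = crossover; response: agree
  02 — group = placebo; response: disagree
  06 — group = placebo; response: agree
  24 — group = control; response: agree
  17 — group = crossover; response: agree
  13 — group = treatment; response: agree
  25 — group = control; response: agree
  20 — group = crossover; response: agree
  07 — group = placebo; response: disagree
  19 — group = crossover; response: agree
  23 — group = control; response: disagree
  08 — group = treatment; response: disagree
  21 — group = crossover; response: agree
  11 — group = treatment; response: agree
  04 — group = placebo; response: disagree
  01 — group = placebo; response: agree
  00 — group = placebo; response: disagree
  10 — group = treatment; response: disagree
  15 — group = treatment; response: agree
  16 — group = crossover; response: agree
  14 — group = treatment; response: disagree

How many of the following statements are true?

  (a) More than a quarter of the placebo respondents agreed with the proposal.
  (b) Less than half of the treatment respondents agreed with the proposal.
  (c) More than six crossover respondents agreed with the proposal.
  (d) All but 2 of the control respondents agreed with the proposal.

(a) placebo: |A| = 8, |A ∩ B| = 3; needs |A ∩ B| / |A| > 1/4 — true.
(b) treatment: |A| = 8, |A ∩ B| = 3; needs |A ∩ B| < |A ∖ B| — true.
(c) crossover: |A| = 7, |A ∩ B| = 7; needs |A ∩ B| > 6 — true.
(d) control: |A| = 6, |A ∩ B| = 4; needs |A ∖ B| = 2 — true.

4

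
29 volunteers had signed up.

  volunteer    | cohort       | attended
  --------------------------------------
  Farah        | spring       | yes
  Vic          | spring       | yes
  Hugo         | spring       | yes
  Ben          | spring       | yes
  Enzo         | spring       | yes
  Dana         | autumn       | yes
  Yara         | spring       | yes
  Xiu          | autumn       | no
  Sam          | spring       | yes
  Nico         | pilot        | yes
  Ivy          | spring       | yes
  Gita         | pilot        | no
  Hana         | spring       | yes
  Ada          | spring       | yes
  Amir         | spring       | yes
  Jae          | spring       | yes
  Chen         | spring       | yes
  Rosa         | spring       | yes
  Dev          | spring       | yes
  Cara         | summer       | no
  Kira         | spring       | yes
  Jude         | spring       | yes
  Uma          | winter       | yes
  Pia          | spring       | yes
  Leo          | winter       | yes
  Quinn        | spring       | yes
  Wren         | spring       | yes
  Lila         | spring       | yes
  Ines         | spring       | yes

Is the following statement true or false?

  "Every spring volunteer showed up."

'Every spring volunteer showed up' holds iff A ⊆ B, i.e. every element of A is in B (|A ∖ B| = 0).
|A| = 22, |A ∩ B| = 22, |A ∖ B| = 0.
So the statement is true.

True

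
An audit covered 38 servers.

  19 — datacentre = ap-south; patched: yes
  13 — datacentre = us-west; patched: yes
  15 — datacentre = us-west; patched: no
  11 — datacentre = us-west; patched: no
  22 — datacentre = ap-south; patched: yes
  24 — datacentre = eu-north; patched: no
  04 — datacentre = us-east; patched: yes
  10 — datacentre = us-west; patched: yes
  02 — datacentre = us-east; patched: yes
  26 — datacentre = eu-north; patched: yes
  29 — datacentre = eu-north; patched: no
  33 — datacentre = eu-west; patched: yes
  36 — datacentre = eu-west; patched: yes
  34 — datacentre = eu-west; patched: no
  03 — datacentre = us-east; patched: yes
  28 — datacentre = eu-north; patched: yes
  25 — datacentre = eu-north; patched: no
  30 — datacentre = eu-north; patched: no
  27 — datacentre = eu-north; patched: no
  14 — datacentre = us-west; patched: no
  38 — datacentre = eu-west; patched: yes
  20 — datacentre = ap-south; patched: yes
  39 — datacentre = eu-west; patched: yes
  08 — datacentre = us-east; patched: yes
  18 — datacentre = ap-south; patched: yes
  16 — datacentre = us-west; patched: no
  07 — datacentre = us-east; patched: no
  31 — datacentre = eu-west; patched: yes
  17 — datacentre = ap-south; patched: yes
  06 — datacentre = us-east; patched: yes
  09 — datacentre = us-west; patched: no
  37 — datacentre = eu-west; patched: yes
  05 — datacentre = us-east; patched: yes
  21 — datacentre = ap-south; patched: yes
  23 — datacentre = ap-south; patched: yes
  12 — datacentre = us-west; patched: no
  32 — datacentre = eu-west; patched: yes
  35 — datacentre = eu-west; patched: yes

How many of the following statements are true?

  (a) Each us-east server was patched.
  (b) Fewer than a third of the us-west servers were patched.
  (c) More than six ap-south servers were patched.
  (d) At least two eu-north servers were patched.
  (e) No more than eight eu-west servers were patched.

4

(a) us-east: |A| = 7, |A ∩ B| = 6; needs A ⊆ B, i.e. every element of A is in B (|A ∖ B| = 0) — false.
(b) us-west: |A| = 8, |A ∩ B| = 2; needs |A ∩ B| / |A| < 1/3 — true.
(c) ap-south: |A| = 7, |A ∩ B| = 7; needs |A ∩ B| > 6 — true.
(d) eu-north: |A| = 7, |A ∩ B| = 2; needs |A ∩ B| ≥ 2 — true.
(e) eu-west: |A| = 9, |A ∩ B| = 8; needs |A ∩ B| ≤ 8 — true.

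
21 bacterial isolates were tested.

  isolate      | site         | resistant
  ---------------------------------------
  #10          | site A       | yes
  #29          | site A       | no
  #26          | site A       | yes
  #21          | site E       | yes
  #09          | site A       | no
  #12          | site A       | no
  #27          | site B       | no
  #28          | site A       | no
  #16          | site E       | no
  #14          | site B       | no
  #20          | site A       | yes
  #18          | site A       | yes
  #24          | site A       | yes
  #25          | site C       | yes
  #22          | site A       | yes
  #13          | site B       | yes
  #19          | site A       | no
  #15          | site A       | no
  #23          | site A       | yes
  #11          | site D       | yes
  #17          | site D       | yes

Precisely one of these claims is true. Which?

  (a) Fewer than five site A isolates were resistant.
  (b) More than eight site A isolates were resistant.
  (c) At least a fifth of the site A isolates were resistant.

|A| = 13, |A ∩ B| = 7, |A ∖ B| = 6.
(a) requires |A ∩ B| < 5: false.
(b) requires |A ∩ B| > 8: false.
(c) requires |A ∩ B| / |A| ≥ 1/5: true.

(c)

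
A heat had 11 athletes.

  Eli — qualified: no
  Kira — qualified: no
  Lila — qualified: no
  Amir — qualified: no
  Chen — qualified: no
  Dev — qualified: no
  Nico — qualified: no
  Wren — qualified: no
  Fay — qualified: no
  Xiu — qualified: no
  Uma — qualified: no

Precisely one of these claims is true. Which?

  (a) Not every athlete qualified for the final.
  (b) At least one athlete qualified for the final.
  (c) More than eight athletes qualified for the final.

|A| = 11, |A ∩ B| = 0, |A ∖ B| = 11.
(a) requires A ⊄ B (|A ∖ B| ≥ 1): true.
(b) requires A ∩ B ≠ ∅ (|A ∩ B| ≥ 1): false.
(c) requires |A ∩ B| > 8: false.

(a)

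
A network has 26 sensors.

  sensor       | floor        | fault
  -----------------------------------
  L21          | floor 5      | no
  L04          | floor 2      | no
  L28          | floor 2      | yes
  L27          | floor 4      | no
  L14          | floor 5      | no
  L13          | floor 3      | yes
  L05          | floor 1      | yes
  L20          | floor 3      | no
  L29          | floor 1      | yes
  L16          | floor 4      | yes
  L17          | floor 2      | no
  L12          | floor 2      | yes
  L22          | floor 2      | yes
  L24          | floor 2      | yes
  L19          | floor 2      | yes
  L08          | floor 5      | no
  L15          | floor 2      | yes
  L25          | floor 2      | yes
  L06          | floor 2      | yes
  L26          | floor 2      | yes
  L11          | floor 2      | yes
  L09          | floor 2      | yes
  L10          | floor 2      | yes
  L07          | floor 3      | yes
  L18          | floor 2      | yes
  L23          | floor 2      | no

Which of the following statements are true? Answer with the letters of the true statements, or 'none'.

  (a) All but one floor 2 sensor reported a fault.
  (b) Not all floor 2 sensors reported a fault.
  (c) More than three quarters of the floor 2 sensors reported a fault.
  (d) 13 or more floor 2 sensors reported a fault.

|A| = 16, |A ∩ B| = 13, |A ∖ B| = 3.
(a) |A ∖ B| = 1: fails.
(b) A ⊄ B (|A ∖ B| ≥ 1): holds.
(c) |A ∩ B| / |A| > 3/4: holds.
(d) |A ∩ B| ≥ 13: holds.

(b), (c), (d)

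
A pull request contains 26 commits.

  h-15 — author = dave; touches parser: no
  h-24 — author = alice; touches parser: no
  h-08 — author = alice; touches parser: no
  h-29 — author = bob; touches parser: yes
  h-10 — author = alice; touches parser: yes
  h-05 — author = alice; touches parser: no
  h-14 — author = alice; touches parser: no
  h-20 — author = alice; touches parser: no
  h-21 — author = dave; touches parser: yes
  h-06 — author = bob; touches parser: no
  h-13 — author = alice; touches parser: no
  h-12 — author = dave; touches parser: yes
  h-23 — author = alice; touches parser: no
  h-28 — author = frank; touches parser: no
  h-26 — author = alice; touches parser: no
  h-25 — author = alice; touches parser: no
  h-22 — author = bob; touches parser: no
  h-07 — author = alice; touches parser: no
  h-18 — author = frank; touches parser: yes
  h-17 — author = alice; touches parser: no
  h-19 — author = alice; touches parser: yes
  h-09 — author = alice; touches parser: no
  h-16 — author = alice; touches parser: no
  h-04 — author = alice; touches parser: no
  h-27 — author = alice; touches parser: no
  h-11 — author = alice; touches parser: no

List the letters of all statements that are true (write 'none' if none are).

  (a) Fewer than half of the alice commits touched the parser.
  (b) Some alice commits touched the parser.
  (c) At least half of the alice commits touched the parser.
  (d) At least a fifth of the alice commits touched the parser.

(a), (b)

|A| = 18, |A ∩ B| = 2, |A ∖ B| = 16.
(a) |A ∩ B| < |A ∖ B|: holds.
(b) A ∩ B ≠ ∅ (|A ∩ B| ≥ 1): holds.
(c) |A ∩ B| ≥ |A ∖ B|: fails.
(d) |A ∩ B| / |A| ≥ 1/5: fails.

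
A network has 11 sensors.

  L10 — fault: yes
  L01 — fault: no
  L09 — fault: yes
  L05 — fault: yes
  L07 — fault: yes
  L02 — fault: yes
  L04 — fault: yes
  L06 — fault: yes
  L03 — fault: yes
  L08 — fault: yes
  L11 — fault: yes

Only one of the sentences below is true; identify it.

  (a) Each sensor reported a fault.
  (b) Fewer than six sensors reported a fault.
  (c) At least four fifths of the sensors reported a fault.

|A| = 11, |A ∩ B| = 10, |A ∖ B| = 1.
(a) requires A ⊆ B, i.e. every element of A is in B (|A ∖ B| = 0): false.
(b) requires |A ∩ B| < 6: false.
(c) requires |A ∩ B| / |A| ≥ 4/5: true.

(c)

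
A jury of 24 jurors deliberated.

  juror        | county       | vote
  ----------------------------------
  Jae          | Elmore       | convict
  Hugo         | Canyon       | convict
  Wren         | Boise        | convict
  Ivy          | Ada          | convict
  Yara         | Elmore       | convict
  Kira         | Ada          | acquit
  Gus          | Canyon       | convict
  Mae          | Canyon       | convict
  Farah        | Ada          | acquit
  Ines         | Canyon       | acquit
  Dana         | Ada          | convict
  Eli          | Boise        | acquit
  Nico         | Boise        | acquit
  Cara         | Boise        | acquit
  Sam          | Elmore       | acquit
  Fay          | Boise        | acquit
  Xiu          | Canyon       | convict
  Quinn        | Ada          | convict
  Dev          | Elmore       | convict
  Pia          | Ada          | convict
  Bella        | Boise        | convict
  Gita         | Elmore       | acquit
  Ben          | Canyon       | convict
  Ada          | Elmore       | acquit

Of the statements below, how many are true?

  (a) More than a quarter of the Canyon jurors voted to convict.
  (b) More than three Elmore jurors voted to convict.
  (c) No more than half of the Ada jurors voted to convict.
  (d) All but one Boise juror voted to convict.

(a) Canyon: |A| = 6, |A ∩ B| = 5; needs |A ∩ B| / |A| > 1/4 — true.
(b) Elmore: |A| = 6, |A ∩ B| = 3; needs |A ∩ B| > 3 — false.
(c) Ada: |A| = 6, |A ∩ B| = 4; needs |A ∩ B| ≤ |A ∖ B| — false.
(d) Boise: |A| = 6, |A ∩ B| = 2; needs |A ∖ B| = 1 — false.

1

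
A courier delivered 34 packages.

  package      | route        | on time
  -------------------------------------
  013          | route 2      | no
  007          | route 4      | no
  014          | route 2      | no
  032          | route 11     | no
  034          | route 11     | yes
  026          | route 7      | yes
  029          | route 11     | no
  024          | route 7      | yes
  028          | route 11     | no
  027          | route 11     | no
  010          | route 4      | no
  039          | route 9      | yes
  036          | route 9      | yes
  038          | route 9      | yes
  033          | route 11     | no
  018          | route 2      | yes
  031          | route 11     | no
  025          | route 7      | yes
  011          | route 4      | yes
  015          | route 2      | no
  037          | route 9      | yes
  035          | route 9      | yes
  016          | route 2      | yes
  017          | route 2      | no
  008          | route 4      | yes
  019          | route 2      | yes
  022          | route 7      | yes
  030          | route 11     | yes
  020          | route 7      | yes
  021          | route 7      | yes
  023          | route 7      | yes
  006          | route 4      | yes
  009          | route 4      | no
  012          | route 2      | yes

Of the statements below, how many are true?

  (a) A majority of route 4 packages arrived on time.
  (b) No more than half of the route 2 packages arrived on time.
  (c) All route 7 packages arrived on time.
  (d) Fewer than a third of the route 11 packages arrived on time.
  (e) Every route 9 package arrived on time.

4

(a) route 4: |A| = 6, |A ∩ B| = 3; needs |A ∩ B| > |A ∖ B| — false.
(b) route 2: |A| = 8, |A ∩ B| = 4; needs |A ∩ B| ≤ |A ∖ B| — true.
(c) route 7: |A| = 7, |A ∩ B| = 7; needs A ⊆ B, i.e. every element of A is in B (|A ∖ B| = 0) — true.
(d) route 11: |A| = 8, |A ∩ B| = 2; needs |A ∩ B| / |A| < 1/3 — true.
(e) route 9: |A| = 5, |A ∩ B| = 5; needs A ⊆ B, i.e. every element of A is in B (|A ∖ B| = 0) — true.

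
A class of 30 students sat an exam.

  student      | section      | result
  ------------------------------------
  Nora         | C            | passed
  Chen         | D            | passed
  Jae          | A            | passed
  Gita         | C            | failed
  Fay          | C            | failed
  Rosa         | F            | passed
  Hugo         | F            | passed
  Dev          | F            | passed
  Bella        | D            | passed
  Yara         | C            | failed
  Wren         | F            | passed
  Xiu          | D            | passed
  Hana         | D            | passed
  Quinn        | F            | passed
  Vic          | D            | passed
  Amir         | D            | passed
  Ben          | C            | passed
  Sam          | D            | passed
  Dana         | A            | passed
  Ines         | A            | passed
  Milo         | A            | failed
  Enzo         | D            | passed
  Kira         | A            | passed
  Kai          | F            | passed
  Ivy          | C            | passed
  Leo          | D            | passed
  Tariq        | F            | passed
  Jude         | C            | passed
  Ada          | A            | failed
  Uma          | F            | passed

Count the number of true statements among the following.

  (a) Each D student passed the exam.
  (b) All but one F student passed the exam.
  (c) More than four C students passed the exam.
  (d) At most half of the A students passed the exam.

1

(a) D: |A| = 9, |A ∩ B| = 9; needs A ⊆ B, i.e. every element of A is in B (|A ∖ B| = 0) — true.
(b) F: |A| = 8, |A ∩ B| = 8; needs |A ∖ B| = 1 — false.
(c) C: |A| = 7, |A ∩ B| = 4; needs |A ∩ B| > 4 — false.
(d) A: |A| = 6, |A ∩ B| = 4; needs |A ∩ B| ≤ |A ∖ B| — false.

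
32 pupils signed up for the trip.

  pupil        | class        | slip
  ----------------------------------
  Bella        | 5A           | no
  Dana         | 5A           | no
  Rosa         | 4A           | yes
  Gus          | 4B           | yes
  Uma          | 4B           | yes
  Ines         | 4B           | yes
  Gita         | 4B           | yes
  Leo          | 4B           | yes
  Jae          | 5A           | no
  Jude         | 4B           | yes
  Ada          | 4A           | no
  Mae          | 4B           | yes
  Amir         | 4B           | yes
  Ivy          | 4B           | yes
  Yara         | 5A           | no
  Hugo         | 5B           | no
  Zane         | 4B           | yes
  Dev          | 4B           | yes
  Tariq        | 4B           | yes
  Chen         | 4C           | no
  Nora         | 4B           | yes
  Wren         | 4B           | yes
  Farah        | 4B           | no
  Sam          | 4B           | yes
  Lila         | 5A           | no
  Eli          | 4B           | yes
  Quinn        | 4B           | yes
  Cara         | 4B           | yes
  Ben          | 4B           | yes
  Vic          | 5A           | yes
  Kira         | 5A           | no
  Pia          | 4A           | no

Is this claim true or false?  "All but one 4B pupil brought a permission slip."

Truth condition: |A ∖ B| = 1.
|A| = 20, |A ∩ B| = 19, |A ∖ B| = 1.
|A ∖ B| = 1, so the statement is true.

True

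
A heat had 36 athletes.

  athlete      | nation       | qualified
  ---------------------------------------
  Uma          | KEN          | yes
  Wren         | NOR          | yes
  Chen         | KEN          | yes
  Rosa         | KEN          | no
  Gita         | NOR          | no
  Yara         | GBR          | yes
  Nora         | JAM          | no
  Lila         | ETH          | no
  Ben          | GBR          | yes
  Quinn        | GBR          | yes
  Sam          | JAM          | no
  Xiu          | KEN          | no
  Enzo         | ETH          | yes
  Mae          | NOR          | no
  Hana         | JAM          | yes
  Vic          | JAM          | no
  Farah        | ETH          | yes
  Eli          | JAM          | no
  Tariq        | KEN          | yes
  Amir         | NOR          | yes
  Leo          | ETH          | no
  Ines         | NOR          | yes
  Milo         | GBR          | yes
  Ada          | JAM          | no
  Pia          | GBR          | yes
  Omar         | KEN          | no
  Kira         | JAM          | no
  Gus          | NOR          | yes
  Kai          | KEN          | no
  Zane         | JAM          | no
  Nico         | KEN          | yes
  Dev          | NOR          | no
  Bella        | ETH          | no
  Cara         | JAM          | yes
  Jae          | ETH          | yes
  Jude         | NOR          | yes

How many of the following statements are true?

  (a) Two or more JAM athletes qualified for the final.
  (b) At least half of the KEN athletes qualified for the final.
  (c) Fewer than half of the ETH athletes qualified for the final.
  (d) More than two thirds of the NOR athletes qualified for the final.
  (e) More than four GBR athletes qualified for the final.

3

(a) JAM: |A| = 9, |A ∩ B| = 2; needs |A ∩ B| ≥ 2 — true.
(b) KEN: |A| = 8, |A ∩ B| = 4; needs |A ∩ B| ≥ |A ∖ B| — true.
(c) ETH: |A| = 6, |A ∩ B| = 3; needs |A ∩ B| < |A ∖ B| — false.
(d) NOR: |A| = 8, |A ∩ B| = 5; needs |A ∩ B| / |A| > 2/3 — false.
(e) GBR: |A| = 5, |A ∩ B| = 5; needs |A ∩ B| > 4 — true.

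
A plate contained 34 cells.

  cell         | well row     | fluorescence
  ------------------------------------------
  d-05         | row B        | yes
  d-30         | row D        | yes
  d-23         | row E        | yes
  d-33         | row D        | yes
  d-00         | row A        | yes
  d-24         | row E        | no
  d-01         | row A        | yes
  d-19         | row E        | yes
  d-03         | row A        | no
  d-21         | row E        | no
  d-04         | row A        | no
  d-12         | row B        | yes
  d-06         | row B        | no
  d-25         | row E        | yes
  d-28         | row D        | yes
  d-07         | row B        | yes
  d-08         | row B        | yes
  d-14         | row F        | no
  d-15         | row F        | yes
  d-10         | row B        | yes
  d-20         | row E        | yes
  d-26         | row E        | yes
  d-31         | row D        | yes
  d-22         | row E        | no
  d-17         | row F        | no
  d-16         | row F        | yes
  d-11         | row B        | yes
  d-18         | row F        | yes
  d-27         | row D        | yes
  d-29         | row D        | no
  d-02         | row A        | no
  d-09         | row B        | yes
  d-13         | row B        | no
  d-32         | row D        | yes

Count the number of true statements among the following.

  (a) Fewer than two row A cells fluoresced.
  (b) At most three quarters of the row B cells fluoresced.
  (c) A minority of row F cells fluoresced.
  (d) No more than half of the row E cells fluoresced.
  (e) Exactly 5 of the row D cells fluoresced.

0

(a) row A: |A| = 5, |A ∩ B| = 2; needs |A ∩ B| < 2 — false.
(b) row B: |A| = 9, |A ∩ B| = 7; needs |A ∩ B| / |A| ≤ 3/4 — false.
(c) row F: |A| = 5, |A ∩ B| = 3; needs |A ∩ B| < |A ∖ B| — false.
(d) row E: |A| = 8, |A ∩ B| = 5; needs |A ∩ B| ≤ |A ∖ B| — false.
(e) row D: |A| = 7, |A ∩ B| = 6; needs |A ∩ B| = 5 — false.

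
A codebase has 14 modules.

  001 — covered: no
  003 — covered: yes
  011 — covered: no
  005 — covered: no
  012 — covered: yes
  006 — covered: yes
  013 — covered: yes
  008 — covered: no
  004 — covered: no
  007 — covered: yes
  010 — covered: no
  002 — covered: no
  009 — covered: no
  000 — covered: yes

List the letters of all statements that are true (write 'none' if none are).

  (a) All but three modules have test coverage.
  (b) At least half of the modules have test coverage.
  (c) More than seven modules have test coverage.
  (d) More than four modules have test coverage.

(d)

|A| = 14, |A ∩ B| = 6, |A ∖ B| = 8.
(a) |A ∖ B| = 3: fails.
(b) |A ∩ B| ≥ |A ∖ B|: fails.
(c) |A ∩ B| > 7: fails.
(d) |A ∩ B| > 4: holds.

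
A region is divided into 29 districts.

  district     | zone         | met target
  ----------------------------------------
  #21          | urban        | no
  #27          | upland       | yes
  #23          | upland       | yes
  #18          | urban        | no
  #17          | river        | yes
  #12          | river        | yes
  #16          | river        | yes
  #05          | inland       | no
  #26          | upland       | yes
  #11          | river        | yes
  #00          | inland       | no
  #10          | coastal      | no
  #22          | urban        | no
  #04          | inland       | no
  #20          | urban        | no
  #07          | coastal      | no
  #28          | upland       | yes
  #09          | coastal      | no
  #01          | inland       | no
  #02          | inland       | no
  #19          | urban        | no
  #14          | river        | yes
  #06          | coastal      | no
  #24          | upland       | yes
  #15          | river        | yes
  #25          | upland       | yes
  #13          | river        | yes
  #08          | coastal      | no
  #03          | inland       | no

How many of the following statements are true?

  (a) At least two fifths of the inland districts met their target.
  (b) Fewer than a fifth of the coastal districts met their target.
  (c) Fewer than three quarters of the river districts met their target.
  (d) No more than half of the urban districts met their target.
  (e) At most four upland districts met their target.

2

(a) inland: |A| = 6, |A ∩ B| = 0; needs |A ∩ B| / |A| ≥ 2/5 — false.
(b) coastal: |A| = 5, |A ∩ B| = 0; needs |A ∩ B| / |A| < 1/5 — true.
(c) river: |A| = 7, |A ∩ B| = 7; needs |A ∩ B| / |A| < 3/4 — false.
(d) urban: |A| = 5, |A ∩ B| = 0; needs |A ∩ B| ≤ |A ∖ B| — true.
(e) upland: |A| = 6, |A ∩ B| = 6; needs |A ∩ B| ≤ 4 — false.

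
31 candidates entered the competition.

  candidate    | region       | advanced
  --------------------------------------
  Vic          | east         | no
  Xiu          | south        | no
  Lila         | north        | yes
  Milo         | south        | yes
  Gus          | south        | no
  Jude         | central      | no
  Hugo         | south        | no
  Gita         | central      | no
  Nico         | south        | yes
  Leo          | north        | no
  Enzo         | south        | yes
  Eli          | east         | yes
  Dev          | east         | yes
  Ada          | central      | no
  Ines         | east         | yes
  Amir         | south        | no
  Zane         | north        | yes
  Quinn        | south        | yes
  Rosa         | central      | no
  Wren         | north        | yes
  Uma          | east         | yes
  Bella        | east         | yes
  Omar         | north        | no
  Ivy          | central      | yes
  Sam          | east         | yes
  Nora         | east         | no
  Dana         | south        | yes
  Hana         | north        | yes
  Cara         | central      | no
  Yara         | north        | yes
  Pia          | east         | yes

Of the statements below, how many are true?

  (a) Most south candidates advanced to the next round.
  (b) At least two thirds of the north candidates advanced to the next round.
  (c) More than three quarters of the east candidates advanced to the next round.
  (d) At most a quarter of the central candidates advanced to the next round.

4

(a) south: |A| = 9, |A ∩ B| = 5; needs |A ∩ B| > |A ∖ B| — true.
(b) north: |A| = 7, |A ∩ B| = 5; needs |A ∩ B| / |A| ≥ 2/3 — true.
(c) east: |A| = 9, |A ∩ B| = 7; needs |A ∩ B| / |A| > 3/4 — true.
(d) central: |A| = 6, |A ∩ B| = 1; needs |A ∩ B| / |A| ≤ 1/4 — true.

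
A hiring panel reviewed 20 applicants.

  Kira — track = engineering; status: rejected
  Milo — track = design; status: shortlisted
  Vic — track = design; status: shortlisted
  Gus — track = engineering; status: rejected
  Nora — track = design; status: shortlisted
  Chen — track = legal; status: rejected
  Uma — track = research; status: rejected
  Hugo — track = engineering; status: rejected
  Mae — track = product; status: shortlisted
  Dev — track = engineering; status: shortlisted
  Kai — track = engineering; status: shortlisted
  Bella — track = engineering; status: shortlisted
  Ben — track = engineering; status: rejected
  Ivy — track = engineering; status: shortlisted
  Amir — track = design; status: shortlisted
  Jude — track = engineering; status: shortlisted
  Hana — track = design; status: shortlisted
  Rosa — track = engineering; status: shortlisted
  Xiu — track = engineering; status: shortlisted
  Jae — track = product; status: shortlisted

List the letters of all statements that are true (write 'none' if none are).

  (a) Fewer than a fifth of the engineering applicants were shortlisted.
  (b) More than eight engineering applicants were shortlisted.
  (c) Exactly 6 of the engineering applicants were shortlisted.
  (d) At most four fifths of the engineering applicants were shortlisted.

(d)

|A| = 11, |A ∩ B| = 7, |A ∖ B| = 4.
(a) |A ∩ B| / |A| < 1/5: fails.
(b) |A ∩ B| > 8: fails.
(c) |A ∩ B| = 6: fails.
(d) |A ∩ B| / |A| ≤ 4/5: holds.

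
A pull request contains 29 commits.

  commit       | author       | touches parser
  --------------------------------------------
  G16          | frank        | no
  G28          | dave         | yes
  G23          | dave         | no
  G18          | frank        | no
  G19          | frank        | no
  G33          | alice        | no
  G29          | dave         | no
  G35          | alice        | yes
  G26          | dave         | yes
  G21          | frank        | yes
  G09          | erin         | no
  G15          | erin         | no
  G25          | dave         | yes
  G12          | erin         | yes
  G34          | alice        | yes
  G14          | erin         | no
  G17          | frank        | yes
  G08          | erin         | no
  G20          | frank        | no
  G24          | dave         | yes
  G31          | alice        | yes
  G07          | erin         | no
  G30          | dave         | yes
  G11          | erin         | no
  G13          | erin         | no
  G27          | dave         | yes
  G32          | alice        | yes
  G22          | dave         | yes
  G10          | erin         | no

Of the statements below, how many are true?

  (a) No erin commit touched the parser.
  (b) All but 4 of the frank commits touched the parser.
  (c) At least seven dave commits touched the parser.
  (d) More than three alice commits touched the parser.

(a) erin: |A| = 9, |A ∩ B| = 1; needs A ∩ B = ∅ (|A ∩ B| = 0) — false.
(b) frank: |A| = 6, |A ∩ B| = 2; needs |A ∖ B| = 4 — true.
(c) dave: |A| = 9, |A ∩ B| = 7; needs |A ∩ B| ≥ 7 — true.
(d) alice: |A| = 5, |A ∩ B| = 4; needs |A ∩ B| > 3 — true.

3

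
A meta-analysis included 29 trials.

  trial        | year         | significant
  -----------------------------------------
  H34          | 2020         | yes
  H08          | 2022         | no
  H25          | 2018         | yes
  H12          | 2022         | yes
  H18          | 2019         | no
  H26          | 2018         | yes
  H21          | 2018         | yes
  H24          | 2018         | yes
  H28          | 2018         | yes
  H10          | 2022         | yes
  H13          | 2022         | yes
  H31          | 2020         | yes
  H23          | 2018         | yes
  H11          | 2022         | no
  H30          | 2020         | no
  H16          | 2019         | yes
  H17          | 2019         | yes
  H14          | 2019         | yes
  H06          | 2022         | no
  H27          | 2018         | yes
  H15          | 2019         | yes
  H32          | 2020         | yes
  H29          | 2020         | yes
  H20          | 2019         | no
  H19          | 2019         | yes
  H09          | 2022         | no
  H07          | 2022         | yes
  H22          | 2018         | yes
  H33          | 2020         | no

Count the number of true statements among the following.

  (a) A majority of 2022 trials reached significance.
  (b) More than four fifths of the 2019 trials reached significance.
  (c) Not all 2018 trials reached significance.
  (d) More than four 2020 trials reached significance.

0

(a) 2022: |A| = 8, |A ∩ B| = 4; needs |A ∩ B| > |A ∖ B| — false.
(b) 2019: |A| = 7, |A ∩ B| = 5; needs |A ∩ B| / |A| > 4/5 — false.
(c) 2018: |A| = 8, |A ∩ B| = 8; needs A ⊄ B (|A ∖ B| ≥ 1) — false.
(d) 2020: |A| = 6, |A ∩ B| = 4; needs |A ∩ B| > 4 — false.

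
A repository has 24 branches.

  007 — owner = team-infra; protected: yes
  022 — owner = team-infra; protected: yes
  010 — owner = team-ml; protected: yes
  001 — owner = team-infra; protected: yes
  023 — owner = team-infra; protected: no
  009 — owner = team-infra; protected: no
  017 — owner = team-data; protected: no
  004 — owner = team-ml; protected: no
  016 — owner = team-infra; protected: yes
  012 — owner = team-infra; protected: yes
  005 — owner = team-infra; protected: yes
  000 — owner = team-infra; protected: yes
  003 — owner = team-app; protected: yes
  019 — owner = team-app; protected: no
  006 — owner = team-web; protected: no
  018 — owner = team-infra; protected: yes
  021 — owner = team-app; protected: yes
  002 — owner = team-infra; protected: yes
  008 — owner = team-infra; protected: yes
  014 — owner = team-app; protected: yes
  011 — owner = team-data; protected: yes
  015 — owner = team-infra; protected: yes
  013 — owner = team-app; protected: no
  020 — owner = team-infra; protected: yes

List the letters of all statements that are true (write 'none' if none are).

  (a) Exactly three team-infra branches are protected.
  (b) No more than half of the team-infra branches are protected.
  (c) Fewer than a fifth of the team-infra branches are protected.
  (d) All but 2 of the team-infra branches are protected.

(d)

|A| = 14, |A ∩ B| = 12, |A ∖ B| = 2.
(a) |A ∩ B| = 3: fails.
(b) |A ∩ B| ≤ |A ∖ B|: fails.
(c) |A ∩ B| / |A| < 1/5: fails.
(d) |A ∖ B| = 2: holds.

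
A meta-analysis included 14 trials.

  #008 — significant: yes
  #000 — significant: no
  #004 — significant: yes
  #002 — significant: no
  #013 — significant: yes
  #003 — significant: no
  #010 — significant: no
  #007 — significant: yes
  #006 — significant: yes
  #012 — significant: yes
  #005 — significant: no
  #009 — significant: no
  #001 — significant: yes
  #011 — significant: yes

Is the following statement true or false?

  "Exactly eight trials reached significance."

The determiner here denotes the relation: |A ∩ B| = 8.
A (the restrictor) = {#008, #000, #004, #002, #013, #003, #010, #007, #006, #012, #005, #009, #001, #011}, |A| = 14.
A ∩ B = {#008, #004, #013, #007, #006, #012, #001, #011}, so |A ∩ B| = 8.
|A ∩ B| = 8, so the statement is true.

True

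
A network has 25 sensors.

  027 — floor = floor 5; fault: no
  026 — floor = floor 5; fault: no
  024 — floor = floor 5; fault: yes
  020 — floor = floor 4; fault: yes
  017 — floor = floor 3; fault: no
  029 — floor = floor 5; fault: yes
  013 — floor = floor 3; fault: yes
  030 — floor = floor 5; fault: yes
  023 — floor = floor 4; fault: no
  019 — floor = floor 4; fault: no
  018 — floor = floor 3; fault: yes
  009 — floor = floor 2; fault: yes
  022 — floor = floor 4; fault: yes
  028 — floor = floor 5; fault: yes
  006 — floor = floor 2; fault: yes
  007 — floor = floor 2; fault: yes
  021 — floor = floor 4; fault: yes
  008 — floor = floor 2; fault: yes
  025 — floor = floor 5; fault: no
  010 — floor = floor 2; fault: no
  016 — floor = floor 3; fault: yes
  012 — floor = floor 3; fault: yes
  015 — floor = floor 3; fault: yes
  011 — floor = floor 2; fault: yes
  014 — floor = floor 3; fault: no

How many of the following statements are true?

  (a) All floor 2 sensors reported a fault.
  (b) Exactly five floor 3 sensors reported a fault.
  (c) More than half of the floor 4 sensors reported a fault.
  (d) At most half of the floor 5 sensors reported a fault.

(a) floor 2: |A| = 6, |A ∩ B| = 5; needs A ⊆ B, i.e. every element of A is in B (|A ∖ B| = 0) — false.
(b) floor 3: |A| = 7, |A ∩ B| = 5; needs |A ∩ B| = 5 — true.
(c) floor 4: |A| = 5, |A ∩ B| = 3; needs |A ∩ B| > |A ∖ B| — true.
(d) floor 5: |A| = 7, |A ∩ B| = 4; needs |A ∩ B| ≤ |A ∖ B| — false.

2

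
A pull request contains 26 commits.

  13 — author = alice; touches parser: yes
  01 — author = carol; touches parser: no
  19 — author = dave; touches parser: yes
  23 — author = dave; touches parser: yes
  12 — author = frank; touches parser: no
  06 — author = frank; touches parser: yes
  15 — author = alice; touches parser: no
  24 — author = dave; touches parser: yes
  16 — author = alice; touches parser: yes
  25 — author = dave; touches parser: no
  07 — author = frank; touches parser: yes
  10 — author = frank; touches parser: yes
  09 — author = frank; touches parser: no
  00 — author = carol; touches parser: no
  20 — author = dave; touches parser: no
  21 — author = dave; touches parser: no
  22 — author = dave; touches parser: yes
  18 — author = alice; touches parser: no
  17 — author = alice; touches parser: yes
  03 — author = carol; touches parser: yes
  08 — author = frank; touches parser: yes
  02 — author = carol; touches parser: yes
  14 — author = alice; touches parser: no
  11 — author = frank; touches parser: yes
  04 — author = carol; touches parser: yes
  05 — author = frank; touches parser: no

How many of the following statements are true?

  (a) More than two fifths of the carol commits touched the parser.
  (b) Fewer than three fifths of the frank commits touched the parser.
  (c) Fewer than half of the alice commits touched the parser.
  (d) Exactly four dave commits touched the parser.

(a) carol: |A| = 5, |A ∩ B| = 3; needs |A ∩ B| / |A| > 2/5 — true.
(b) frank: |A| = 8, |A ∩ B| = 5; needs |A ∩ B| / |A| < 3/5 — false.
(c) alice: |A| = 6, |A ∩ B| = 3; needs |A ∩ B| < |A ∖ B| — false.
(d) dave: |A| = 7, |A ∩ B| = 4; needs |A ∩ B| = 4 — true.

2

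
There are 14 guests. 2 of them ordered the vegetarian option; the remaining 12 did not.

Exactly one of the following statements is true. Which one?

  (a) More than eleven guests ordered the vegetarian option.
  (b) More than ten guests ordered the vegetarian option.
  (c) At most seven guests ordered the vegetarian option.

|A| = 14, |A ∩ B| = 2, |A ∖ B| = 12.
(a) requires |A ∩ B| > 11: false.
(b) requires |A ∩ B| > 10: false.
(c) requires |A ∩ B| ≤ 7: true.

(c)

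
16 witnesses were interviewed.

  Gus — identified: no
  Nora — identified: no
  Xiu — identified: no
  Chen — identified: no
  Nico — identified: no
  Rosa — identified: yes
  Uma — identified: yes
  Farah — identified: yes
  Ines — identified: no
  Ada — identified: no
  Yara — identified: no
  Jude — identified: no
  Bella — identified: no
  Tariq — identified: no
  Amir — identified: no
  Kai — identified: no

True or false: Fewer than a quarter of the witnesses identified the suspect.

True

The determiner here denotes the relation: |A ∩ B| / |A| < 1/4.
|A| = 16, |A ∩ B| = 3, |A ∖ B| = 13.
|A ∩ B|/|A| = 3/16, so the statement is true.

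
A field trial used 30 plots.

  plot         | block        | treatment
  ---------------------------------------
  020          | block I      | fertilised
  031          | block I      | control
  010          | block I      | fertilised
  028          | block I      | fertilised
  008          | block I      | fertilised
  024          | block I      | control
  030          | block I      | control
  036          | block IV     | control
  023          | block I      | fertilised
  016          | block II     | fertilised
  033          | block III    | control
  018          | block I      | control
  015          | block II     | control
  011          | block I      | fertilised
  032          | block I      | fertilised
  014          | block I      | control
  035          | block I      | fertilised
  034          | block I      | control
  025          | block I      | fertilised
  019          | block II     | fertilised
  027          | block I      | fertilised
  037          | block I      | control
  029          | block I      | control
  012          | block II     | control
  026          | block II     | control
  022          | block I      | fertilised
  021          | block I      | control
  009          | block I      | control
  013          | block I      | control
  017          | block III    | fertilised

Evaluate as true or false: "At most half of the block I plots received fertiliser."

True

'At most half of the block I plots received fertiliser' holds iff |A ∩ B| ≤ |A ∖ B|.
|A| = 22, |A ∩ B| = 11, |A ∖ B| = 11.
11 = 11, so the statement is true.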